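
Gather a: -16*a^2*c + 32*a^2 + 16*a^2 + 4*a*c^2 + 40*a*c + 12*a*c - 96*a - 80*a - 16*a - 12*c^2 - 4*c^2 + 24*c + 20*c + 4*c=a^2*(48 - 16*c) + a*(4*c^2 + 52*c - 192) - 16*c^2 + 48*c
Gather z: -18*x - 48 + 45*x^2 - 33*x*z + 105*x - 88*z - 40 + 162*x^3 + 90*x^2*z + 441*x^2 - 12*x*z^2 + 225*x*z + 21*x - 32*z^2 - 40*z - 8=162*x^3 + 486*x^2 + 108*x + z^2*(-12*x - 32) + z*(90*x^2 + 192*x - 128) - 96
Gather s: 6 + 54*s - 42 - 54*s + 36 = 0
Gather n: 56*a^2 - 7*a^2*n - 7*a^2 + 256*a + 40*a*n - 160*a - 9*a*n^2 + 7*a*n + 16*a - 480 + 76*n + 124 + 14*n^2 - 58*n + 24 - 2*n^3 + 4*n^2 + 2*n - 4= 49*a^2 + 112*a - 2*n^3 + n^2*(18 - 9*a) + n*(-7*a^2 + 47*a + 20) - 336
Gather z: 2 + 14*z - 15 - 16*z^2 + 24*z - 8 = -16*z^2 + 38*z - 21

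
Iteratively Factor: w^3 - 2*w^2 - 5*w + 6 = (w - 1)*(w^2 - w - 6) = (w - 3)*(w - 1)*(w + 2)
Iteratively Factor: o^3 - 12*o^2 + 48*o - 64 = (o - 4)*(o^2 - 8*o + 16) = (o - 4)^2*(o - 4)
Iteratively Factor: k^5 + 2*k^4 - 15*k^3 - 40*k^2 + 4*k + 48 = (k - 1)*(k^4 + 3*k^3 - 12*k^2 - 52*k - 48) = (k - 1)*(k + 2)*(k^3 + k^2 - 14*k - 24) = (k - 1)*(k + 2)*(k + 3)*(k^2 - 2*k - 8) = (k - 4)*(k - 1)*(k + 2)*(k + 3)*(k + 2)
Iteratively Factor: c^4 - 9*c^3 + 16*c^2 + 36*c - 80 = (c - 5)*(c^3 - 4*c^2 - 4*c + 16) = (c - 5)*(c - 2)*(c^2 - 2*c - 8) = (c - 5)*(c - 4)*(c - 2)*(c + 2)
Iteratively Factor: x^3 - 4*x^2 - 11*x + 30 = (x - 2)*(x^2 - 2*x - 15) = (x - 2)*(x + 3)*(x - 5)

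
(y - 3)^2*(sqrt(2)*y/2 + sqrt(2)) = sqrt(2)*y^3/2 - 2*sqrt(2)*y^2 - 3*sqrt(2)*y/2 + 9*sqrt(2)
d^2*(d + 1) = d^3 + d^2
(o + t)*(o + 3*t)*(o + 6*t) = o^3 + 10*o^2*t + 27*o*t^2 + 18*t^3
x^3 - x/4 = x*(x - 1/2)*(x + 1/2)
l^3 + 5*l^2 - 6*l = l*(l - 1)*(l + 6)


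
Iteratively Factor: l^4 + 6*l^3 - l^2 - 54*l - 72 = (l + 4)*(l^3 + 2*l^2 - 9*l - 18) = (l + 3)*(l + 4)*(l^2 - l - 6) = (l + 2)*(l + 3)*(l + 4)*(l - 3)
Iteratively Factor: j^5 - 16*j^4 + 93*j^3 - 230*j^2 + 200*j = (j)*(j^4 - 16*j^3 + 93*j^2 - 230*j + 200) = j*(j - 4)*(j^3 - 12*j^2 + 45*j - 50) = j*(j - 5)*(j - 4)*(j^2 - 7*j + 10) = j*(j - 5)*(j - 4)*(j - 2)*(j - 5)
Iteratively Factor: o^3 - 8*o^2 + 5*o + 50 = (o - 5)*(o^2 - 3*o - 10) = (o - 5)^2*(o + 2)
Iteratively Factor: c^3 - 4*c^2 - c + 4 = (c - 1)*(c^2 - 3*c - 4) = (c - 4)*(c - 1)*(c + 1)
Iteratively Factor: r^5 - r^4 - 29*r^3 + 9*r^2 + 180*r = (r - 5)*(r^4 + 4*r^3 - 9*r^2 - 36*r) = (r - 5)*(r - 3)*(r^3 + 7*r^2 + 12*r) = (r - 5)*(r - 3)*(r + 4)*(r^2 + 3*r) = r*(r - 5)*(r - 3)*(r + 4)*(r + 3)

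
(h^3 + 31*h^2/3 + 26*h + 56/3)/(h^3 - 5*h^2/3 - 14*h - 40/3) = (h + 7)/(h - 5)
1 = 1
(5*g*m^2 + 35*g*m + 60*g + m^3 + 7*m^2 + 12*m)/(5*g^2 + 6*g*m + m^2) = (m^2 + 7*m + 12)/(g + m)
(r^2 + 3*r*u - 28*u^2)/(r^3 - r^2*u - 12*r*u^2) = (r + 7*u)/(r*(r + 3*u))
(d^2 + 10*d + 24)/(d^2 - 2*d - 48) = (d + 4)/(d - 8)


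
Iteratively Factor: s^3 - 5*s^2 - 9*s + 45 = (s - 5)*(s^2 - 9) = (s - 5)*(s + 3)*(s - 3)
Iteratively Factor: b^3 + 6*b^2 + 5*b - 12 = (b + 3)*(b^2 + 3*b - 4) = (b - 1)*(b + 3)*(b + 4)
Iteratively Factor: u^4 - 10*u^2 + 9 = (u - 3)*(u^3 + 3*u^2 - u - 3) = (u - 3)*(u - 1)*(u^2 + 4*u + 3) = (u - 3)*(u - 1)*(u + 1)*(u + 3)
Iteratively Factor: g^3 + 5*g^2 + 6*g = (g + 3)*(g^2 + 2*g) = g*(g + 3)*(g + 2)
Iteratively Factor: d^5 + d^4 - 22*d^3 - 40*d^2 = (d - 5)*(d^4 + 6*d^3 + 8*d^2) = d*(d - 5)*(d^3 + 6*d^2 + 8*d) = d*(d - 5)*(d + 4)*(d^2 + 2*d) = d^2*(d - 5)*(d + 4)*(d + 2)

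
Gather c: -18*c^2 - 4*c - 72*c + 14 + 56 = -18*c^2 - 76*c + 70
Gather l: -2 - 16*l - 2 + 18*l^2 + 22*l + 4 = 18*l^2 + 6*l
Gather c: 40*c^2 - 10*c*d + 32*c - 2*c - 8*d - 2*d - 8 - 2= 40*c^2 + c*(30 - 10*d) - 10*d - 10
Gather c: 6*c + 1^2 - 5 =6*c - 4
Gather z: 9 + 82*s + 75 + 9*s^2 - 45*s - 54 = 9*s^2 + 37*s + 30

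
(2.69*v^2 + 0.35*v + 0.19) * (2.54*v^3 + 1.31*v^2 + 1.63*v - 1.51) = 6.8326*v^5 + 4.4129*v^4 + 5.3258*v^3 - 3.2425*v^2 - 0.2188*v - 0.2869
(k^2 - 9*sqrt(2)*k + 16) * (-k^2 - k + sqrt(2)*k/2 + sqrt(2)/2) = -k^4 - k^3 + 19*sqrt(2)*k^3/2 - 25*k^2 + 19*sqrt(2)*k^2/2 - 25*k + 8*sqrt(2)*k + 8*sqrt(2)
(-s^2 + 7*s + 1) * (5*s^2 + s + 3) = -5*s^4 + 34*s^3 + 9*s^2 + 22*s + 3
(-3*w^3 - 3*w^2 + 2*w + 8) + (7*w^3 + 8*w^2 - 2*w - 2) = 4*w^3 + 5*w^2 + 6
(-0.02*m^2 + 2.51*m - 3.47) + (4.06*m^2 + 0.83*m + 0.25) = 4.04*m^2 + 3.34*m - 3.22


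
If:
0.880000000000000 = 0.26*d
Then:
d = 3.38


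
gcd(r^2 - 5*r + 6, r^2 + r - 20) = 1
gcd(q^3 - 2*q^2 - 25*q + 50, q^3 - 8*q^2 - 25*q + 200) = q^2 - 25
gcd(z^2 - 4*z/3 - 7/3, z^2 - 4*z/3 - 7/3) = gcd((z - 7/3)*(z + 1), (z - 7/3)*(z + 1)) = z^2 - 4*z/3 - 7/3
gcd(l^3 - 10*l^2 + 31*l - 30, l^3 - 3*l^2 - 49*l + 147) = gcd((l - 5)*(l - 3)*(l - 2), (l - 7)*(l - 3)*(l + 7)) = l - 3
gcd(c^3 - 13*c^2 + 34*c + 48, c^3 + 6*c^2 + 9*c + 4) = c + 1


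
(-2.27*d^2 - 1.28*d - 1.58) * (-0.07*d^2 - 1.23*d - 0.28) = 0.1589*d^4 + 2.8817*d^3 + 2.3206*d^2 + 2.3018*d + 0.4424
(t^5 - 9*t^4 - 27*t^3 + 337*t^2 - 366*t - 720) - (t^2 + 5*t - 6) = t^5 - 9*t^4 - 27*t^3 + 336*t^2 - 371*t - 714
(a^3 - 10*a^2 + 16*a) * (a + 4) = a^4 - 6*a^3 - 24*a^2 + 64*a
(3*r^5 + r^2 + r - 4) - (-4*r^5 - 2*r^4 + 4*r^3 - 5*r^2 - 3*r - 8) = 7*r^5 + 2*r^4 - 4*r^3 + 6*r^2 + 4*r + 4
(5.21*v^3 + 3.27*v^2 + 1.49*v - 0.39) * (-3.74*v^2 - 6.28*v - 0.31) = -19.4854*v^5 - 44.9486*v^4 - 27.7233*v^3 - 8.9123*v^2 + 1.9873*v + 0.1209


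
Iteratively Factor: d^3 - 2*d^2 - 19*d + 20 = (d + 4)*(d^2 - 6*d + 5) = (d - 5)*(d + 4)*(d - 1)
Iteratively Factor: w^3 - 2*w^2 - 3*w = (w)*(w^2 - 2*w - 3) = w*(w + 1)*(w - 3)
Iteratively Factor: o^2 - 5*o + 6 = (o - 2)*(o - 3)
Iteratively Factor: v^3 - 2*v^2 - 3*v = (v - 3)*(v^2 + v) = v*(v - 3)*(v + 1)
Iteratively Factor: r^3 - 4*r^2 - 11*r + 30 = (r - 5)*(r^2 + r - 6) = (r - 5)*(r - 2)*(r + 3)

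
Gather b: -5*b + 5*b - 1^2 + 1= 0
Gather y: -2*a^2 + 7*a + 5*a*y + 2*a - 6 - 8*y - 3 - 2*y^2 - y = -2*a^2 + 9*a - 2*y^2 + y*(5*a - 9) - 9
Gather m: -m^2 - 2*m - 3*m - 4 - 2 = -m^2 - 5*m - 6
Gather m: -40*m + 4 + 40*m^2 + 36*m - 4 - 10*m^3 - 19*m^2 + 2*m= -10*m^3 + 21*m^2 - 2*m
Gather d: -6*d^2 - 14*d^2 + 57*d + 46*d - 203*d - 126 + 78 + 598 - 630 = -20*d^2 - 100*d - 80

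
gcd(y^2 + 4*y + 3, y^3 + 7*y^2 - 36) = y + 3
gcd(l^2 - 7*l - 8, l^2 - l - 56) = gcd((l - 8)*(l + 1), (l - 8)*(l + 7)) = l - 8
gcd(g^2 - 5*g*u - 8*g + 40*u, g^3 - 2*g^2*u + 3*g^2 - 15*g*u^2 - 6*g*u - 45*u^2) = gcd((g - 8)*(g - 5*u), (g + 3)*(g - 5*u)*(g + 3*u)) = -g + 5*u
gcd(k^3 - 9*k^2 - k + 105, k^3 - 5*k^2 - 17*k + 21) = k^2 - 4*k - 21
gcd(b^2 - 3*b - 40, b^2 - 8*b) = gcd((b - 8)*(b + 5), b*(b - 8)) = b - 8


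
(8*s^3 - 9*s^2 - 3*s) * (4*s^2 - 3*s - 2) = 32*s^5 - 60*s^4 - s^3 + 27*s^2 + 6*s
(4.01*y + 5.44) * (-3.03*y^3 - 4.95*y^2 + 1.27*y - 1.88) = -12.1503*y^4 - 36.3327*y^3 - 21.8353*y^2 - 0.629999999999999*y - 10.2272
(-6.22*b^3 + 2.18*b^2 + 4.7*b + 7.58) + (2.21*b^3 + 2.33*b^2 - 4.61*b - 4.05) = -4.01*b^3 + 4.51*b^2 + 0.0899999999999999*b + 3.53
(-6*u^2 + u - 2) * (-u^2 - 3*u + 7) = 6*u^4 + 17*u^3 - 43*u^2 + 13*u - 14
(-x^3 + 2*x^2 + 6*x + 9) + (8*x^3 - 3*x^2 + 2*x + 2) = 7*x^3 - x^2 + 8*x + 11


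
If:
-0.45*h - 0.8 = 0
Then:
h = -1.78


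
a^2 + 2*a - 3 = (a - 1)*(a + 3)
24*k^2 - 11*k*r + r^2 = (-8*k + r)*(-3*k + r)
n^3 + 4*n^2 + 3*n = n*(n + 1)*(n + 3)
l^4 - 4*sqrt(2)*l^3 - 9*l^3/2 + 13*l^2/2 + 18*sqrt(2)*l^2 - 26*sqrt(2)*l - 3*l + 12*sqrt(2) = (l - 2)*(l - 3/2)*(l - 1)*(l - 4*sqrt(2))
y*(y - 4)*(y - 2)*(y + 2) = y^4 - 4*y^3 - 4*y^2 + 16*y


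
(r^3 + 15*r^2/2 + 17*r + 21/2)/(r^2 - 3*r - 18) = (2*r^2 + 9*r + 7)/(2*(r - 6))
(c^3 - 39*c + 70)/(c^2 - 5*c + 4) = (c^3 - 39*c + 70)/(c^2 - 5*c + 4)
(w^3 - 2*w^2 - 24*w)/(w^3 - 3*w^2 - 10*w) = (-w^2 + 2*w + 24)/(-w^2 + 3*w + 10)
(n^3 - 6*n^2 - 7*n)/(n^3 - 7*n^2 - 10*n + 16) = n*(n^2 - 6*n - 7)/(n^3 - 7*n^2 - 10*n + 16)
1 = 1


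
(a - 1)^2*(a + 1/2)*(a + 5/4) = a^4 - a^3/4 - 15*a^2/8 + a/2 + 5/8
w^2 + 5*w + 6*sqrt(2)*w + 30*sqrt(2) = (w + 5)*(w + 6*sqrt(2))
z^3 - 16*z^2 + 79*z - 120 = (z - 8)*(z - 5)*(z - 3)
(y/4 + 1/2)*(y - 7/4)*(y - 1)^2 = y^4/4 - 7*y^3/16 - 3*y^2/4 + 29*y/16 - 7/8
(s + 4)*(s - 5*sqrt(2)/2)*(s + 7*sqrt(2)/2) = s^3 + sqrt(2)*s^2 + 4*s^2 - 35*s/2 + 4*sqrt(2)*s - 70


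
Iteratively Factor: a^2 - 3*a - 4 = (a - 4)*(a + 1)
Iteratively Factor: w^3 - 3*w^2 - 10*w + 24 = (w - 4)*(w^2 + w - 6) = (w - 4)*(w - 2)*(w + 3)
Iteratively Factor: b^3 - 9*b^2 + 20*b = (b - 4)*(b^2 - 5*b) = b*(b - 4)*(b - 5)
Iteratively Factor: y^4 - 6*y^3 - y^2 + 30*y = (y + 2)*(y^3 - 8*y^2 + 15*y) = y*(y + 2)*(y^2 - 8*y + 15) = y*(y - 3)*(y + 2)*(y - 5)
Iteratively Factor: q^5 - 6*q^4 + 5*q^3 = (q)*(q^4 - 6*q^3 + 5*q^2) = q*(q - 5)*(q^3 - q^2) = q^2*(q - 5)*(q^2 - q) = q^2*(q - 5)*(q - 1)*(q)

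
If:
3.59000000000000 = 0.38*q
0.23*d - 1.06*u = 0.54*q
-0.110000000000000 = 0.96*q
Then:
No Solution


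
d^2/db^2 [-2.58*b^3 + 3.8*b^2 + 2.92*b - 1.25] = 7.6 - 15.48*b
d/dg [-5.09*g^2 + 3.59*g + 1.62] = 3.59 - 10.18*g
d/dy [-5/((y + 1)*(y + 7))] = 10*(y + 4)/((y + 1)^2*(y + 7)^2)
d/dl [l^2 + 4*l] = 2*l + 4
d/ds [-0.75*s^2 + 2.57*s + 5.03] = 2.57 - 1.5*s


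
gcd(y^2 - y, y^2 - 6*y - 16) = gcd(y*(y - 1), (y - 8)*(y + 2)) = 1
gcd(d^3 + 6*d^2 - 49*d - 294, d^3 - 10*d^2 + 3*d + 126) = d - 7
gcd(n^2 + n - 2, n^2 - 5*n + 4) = n - 1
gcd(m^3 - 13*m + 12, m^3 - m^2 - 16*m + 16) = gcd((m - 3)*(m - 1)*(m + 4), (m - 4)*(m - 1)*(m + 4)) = m^2 + 3*m - 4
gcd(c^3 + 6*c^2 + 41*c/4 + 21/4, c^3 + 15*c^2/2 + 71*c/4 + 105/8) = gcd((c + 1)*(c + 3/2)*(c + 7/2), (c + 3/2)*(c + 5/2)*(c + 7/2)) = c^2 + 5*c + 21/4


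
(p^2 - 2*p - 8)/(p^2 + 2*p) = (p - 4)/p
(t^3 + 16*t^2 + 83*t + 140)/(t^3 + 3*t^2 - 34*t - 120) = (t + 7)/(t - 6)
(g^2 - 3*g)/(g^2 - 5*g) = (g - 3)/(g - 5)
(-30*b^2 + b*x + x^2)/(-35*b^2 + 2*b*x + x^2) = (6*b + x)/(7*b + x)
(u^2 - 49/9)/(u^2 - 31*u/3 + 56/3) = (u + 7/3)/(u - 8)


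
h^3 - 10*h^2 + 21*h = h*(h - 7)*(h - 3)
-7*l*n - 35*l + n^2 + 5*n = (-7*l + n)*(n + 5)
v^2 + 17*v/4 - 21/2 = (v - 7/4)*(v + 6)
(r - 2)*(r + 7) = r^2 + 5*r - 14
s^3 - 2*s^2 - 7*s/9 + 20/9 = (s - 5/3)*(s - 4/3)*(s + 1)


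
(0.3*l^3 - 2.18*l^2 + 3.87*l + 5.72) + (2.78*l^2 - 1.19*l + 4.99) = 0.3*l^3 + 0.6*l^2 + 2.68*l + 10.71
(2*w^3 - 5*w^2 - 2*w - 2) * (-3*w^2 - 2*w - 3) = -6*w^5 + 11*w^4 + 10*w^3 + 25*w^2 + 10*w + 6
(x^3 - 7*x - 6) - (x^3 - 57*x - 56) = 50*x + 50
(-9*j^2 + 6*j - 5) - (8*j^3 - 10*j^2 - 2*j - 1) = -8*j^3 + j^2 + 8*j - 4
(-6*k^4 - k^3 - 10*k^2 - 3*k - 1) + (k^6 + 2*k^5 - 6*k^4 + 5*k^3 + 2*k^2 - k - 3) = k^6 + 2*k^5 - 12*k^4 + 4*k^3 - 8*k^2 - 4*k - 4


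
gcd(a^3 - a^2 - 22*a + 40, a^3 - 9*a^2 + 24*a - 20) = a - 2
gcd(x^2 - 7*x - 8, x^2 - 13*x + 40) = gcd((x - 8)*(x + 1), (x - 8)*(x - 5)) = x - 8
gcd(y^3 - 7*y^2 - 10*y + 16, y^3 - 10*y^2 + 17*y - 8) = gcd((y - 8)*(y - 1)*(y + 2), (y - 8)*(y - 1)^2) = y^2 - 9*y + 8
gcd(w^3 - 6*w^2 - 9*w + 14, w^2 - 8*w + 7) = w^2 - 8*w + 7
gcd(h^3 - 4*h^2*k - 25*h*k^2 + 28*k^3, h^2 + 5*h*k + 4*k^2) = h + 4*k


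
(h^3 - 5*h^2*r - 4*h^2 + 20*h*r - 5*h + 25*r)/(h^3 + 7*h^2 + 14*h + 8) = (h^2 - 5*h*r - 5*h + 25*r)/(h^2 + 6*h + 8)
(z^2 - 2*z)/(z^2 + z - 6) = z/(z + 3)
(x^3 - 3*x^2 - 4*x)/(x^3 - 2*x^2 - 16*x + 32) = x*(x + 1)/(x^2 + 2*x - 8)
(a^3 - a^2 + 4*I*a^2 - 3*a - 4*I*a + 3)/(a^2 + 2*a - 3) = (a^2 + 4*I*a - 3)/(a + 3)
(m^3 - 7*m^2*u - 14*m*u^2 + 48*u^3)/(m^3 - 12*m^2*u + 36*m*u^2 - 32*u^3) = (-m - 3*u)/(-m + 2*u)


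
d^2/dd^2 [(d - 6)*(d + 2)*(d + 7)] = 6*d + 6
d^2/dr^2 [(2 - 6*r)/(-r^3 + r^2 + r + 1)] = 4*(-(3*r - 1)*(-3*r^2 + 2*r + 1)^2 + (-9*r^2 + 6*r - (3*r - 1)^2 + 3)*(-r^3 + r^2 + r + 1))/(-r^3 + r^2 + r + 1)^3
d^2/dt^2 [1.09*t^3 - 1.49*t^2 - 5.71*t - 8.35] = 6.54*t - 2.98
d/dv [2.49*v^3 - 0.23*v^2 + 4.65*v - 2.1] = 7.47*v^2 - 0.46*v + 4.65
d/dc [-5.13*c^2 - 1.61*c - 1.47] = -10.26*c - 1.61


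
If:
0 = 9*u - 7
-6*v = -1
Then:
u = 7/9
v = 1/6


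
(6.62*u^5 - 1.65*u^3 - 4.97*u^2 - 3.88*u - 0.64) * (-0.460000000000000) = -3.0452*u^5 + 0.759*u^3 + 2.2862*u^2 + 1.7848*u + 0.2944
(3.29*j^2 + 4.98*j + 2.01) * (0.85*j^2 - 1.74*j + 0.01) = 2.7965*j^4 - 1.4916*j^3 - 6.9238*j^2 - 3.4476*j + 0.0201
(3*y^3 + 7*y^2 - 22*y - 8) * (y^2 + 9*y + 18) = 3*y^5 + 34*y^4 + 95*y^3 - 80*y^2 - 468*y - 144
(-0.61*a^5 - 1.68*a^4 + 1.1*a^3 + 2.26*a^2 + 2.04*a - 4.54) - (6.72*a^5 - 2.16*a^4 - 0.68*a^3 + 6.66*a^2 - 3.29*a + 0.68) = -7.33*a^5 + 0.48*a^4 + 1.78*a^3 - 4.4*a^2 + 5.33*a - 5.22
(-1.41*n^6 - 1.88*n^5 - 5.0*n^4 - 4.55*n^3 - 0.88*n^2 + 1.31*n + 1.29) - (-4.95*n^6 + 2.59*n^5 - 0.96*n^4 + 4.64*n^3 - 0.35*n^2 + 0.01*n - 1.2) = 3.54*n^6 - 4.47*n^5 - 4.04*n^4 - 9.19*n^3 - 0.53*n^2 + 1.3*n + 2.49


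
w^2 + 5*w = w*(w + 5)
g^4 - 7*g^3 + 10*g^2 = g^2*(g - 5)*(g - 2)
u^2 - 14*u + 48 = (u - 8)*(u - 6)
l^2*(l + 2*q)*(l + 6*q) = l^4 + 8*l^3*q + 12*l^2*q^2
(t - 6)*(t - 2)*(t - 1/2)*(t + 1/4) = t^4 - 33*t^3/4 + 111*t^2/8 - 2*t - 3/2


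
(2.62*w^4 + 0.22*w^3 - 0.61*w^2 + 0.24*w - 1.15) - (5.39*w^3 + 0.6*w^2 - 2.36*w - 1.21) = 2.62*w^4 - 5.17*w^3 - 1.21*w^2 + 2.6*w + 0.0600000000000001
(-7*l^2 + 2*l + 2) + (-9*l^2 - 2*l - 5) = -16*l^2 - 3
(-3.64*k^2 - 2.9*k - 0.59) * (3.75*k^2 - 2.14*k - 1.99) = -13.65*k^4 - 3.0854*k^3 + 11.2371*k^2 + 7.0336*k + 1.1741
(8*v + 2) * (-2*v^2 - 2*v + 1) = -16*v^3 - 20*v^2 + 4*v + 2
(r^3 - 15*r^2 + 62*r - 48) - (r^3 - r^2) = -14*r^2 + 62*r - 48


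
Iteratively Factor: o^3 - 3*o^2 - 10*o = (o + 2)*(o^2 - 5*o) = (o - 5)*(o + 2)*(o)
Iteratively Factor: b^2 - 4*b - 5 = (b - 5)*(b + 1)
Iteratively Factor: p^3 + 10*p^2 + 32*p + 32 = (p + 4)*(p^2 + 6*p + 8) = (p + 2)*(p + 4)*(p + 4)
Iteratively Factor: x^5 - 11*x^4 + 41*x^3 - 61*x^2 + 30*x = (x - 5)*(x^4 - 6*x^3 + 11*x^2 - 6*x) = (x - 5)*(x - 3)*(x^3 - 3*x^2 + 2*x) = (x - 5)*(x - 3)*(x - 1)*(x^2 - 2*x) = x*(x - 5)*(x - 3)*(x - 1)*(x - 2)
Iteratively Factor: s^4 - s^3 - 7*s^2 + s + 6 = (s - 1)*(s^3 - 7*s - 6) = (s - 3)*(s - 1)*(s^2 + 3*s + 2) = (s - 3)*(s - 1)*(s + 2)*(s + 1)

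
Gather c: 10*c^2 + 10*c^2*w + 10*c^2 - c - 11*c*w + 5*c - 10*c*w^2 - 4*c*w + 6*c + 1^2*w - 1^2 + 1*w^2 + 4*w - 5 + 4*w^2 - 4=c^2*(10*w + 20) + c*(-10*w^2 - 15*w + 10) + 5*w^2 + 5*w - 10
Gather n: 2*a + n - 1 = 2*a + n - 1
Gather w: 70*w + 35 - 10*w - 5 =60*w + 30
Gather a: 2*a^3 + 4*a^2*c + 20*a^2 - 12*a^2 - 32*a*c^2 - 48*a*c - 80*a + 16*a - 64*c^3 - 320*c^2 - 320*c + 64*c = 2*a^3 + a^2*(4*c + 8) + a*(-32*c^2 - 48*c - 64) - 64*c^3 - 320*c^2 - 256*c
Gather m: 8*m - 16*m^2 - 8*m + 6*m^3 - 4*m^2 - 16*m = 6*m^3 - 20*m^2 - 16*m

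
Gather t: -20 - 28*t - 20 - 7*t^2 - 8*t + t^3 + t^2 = t^3 - 6*t^2 - 36*t - 40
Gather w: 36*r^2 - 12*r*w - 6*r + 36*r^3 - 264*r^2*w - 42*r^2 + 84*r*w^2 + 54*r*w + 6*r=36*r^3 - 6*r^2 + 84*r*w^2 + w*(-264*r^2 + 42*r)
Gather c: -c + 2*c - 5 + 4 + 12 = c + 11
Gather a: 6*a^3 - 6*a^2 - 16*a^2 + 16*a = 6*a^3 - 22*a^2 + 16*a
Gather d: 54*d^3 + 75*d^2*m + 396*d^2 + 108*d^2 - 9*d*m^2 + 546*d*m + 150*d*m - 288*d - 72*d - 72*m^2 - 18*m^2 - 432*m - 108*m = 54*d^3 + d^2*(75*m + 504) + d*(-9*m^2 + 696*m - 360) - 90*m^2 - 540*m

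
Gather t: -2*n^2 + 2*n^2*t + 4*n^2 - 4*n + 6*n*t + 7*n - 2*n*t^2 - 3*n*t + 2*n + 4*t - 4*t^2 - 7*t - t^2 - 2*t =2*n^2 + 5*n + t^2*(-2*n - 5) + t*(2*n^2 + 3*n - 5)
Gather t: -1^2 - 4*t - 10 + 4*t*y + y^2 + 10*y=t*(4*y - 4) + y^2 + 10*y - 11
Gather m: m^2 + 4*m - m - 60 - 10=m^2 + 3*m - 70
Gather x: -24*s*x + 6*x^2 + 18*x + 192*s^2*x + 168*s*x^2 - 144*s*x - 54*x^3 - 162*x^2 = -54*x^3 + x^2*(168*s - 156) + x*(192*s^2 - 168*s + 18)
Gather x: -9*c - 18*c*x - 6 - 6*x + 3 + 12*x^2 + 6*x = -18*c*x - 9*c + 12*x^2 - 3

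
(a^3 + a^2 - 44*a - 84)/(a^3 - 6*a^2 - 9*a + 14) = (a + 6)/(a - 1)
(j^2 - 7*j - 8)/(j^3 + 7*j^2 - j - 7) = (j - 8)/(j^2 + 6*j - 7)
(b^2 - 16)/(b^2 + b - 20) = (b + 4)/(b + 5)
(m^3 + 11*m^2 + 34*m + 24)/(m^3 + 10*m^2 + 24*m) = (m + 1)/m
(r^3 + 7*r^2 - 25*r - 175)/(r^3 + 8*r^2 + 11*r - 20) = (r^2 + 2*r - 35)/(r^2 + 3*r - 4)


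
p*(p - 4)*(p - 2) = p^3 - 6*p^2 + 8*p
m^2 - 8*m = m*(m - 8)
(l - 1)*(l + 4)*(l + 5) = l^3 + 8*l^2 + 11*l - 20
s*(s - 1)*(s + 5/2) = s^3 + 3*s^2/2 - 5*s/2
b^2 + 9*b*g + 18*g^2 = (b + 3*g)*(b + 6*g)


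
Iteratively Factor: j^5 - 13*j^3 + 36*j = (j)*(j^4 - 13*j^2 + 36) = j*(j - 2)*(j^3 + 2*j^2 - 9*j - 18) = j*(j - 2)*(j + 2)*(j^2 - 9) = j*(j - 3)*(j - 2)*(j + 2)*(j + 3)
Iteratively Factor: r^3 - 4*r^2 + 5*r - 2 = (r - 1)*(r^2 - 3*r + 2) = (r - 2)*(r - 1)*(r - 1)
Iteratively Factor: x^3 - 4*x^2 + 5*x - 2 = (x - 2)*(x^2 - 2*x + 1) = (x - 2)*(x - 1)*(x - 1)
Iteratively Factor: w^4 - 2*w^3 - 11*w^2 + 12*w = (w + 3)*(w^3 - 5*w^2 + 4*w) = (w - 1)*(w + 3)*(w^2 - 4*w) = w*(w - 1)*(w + 3)*(w - 4)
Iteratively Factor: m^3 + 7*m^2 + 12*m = (m + 3)*(m^2 + 4*m) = (m + 3)*(m + 4)*(m)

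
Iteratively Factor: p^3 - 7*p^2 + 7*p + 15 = (p - 3)*(p^2 - 4*p - 5) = (p - 5)*(p - 3)*(p + 1)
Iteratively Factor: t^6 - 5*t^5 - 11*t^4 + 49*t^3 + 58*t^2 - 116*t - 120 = (t - 5)*(t^5 - 11*t^3 - 6*t^2 + 28*t + 24) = (t - 5)*(t + 2)*(t^4 - 2*t^3 - 7*t^2 + 8*t + 12) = (t - 5)*(t + 1)*(t + 2)*(t^3 - 3*t^2 - 4*t + 12) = (t - 5)*(t - 2)*(t + 1)*(t + 2)*(t^2 - t - 6) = (t - 5)*(t - 3)*(t - 2)*(t + 1)*(t + 2)*(t + 2)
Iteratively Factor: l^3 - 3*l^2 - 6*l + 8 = (l - 4)*(l^2 + l - 2) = (l - 4)*(l - 1)*(l + 2)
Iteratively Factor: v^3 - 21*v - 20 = (v - 5)*(v^2 + 5*v + 4) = (v - 5)*(v + 1)*(v + 4)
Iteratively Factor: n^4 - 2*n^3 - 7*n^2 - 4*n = (n)*(n^3 - 2*n^2 - 7*n - 4) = n*(n - 4)*(n^2 + 2*n + 1) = n*(n - 4)*(n + 1)*(n + 1)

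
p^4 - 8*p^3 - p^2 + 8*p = p*(p - 8)*(p - 1)*(p + 1)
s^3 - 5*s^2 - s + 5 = (s - 5)*(s - 1)*(s + 1)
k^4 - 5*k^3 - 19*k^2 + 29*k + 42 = (k - 7)*(k - 2)*(k + 1)*(k + 3)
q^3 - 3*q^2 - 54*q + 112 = (q - 8)*(q - 2)*(q + 7)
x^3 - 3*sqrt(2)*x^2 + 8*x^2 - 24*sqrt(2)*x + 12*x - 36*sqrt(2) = (x + 2)*(x + 6)*(x - 3*sqrt(2))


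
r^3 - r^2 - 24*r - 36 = (r - 6)*(r + 2)*(r + 3)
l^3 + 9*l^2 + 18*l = l*(l + 3)*(l + 6)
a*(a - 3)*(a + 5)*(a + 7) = a^4 + 9*a^3 - a^2 - 105*a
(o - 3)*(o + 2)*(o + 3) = o^3 + 2*o^2 - 9*o - 18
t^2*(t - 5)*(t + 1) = t^4 - 4*t^3 - 5*t^2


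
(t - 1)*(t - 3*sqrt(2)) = t^2 - 3*sqrt(2)*t - t + 3*sqrt(2)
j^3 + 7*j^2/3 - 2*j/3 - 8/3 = (j - 1)*(j + 4/3)*(j + 2)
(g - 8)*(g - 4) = g^2 - 12*g + 32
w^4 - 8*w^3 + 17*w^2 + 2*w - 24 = (w - 4)*(w - 3)*(w - 2)*(w + 1)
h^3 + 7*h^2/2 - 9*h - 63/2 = (h - 3)*(h + 3)*(h + 7/2)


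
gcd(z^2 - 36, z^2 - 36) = z^2 - 36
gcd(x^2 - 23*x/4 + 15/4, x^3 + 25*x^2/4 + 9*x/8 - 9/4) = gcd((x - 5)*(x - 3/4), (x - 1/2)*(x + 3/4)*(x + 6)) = 1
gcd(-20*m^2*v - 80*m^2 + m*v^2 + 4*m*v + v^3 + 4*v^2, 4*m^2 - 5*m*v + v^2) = -4*m + v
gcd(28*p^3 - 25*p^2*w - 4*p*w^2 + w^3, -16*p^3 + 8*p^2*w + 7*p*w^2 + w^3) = 4*p^2 - 3*p*w - w^2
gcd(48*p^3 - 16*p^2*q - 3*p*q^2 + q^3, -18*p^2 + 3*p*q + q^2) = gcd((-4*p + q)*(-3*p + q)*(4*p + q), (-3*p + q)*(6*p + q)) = 3*p - q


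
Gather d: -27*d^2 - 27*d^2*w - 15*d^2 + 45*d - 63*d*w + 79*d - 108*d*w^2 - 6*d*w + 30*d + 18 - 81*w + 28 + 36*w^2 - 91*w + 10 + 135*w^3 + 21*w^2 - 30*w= d^2*(-27*w - 42) + d*(-108*w^2 - 69*w + 154) + 135*w^3 + 57*w^2 - 202*w + 56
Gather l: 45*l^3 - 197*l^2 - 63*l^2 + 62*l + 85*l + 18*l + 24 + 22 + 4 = 45*l^3 - 260*l^2 + 165*l + 50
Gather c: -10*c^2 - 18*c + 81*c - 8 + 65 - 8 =-10*c^2 + 63*c + 49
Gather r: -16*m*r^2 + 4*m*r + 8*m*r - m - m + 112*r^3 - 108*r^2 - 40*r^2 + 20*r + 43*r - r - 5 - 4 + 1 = -2*m + 112*r^3 + r^2*(-16*m - 148) + r*(12*m + 62) - 8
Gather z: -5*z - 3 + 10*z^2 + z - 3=10*z^2 - 4*z - 6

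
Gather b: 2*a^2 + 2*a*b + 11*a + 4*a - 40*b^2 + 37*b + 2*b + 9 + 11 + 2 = 2*a^2 + 15*a - 40*b^2 + b*(2*a + 39) + 22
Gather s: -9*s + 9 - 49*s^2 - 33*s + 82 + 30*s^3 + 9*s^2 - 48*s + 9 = 30*s^3 - 40*s^2 - 90*s + 100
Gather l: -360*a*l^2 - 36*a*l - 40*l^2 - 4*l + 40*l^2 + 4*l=-360*a*l^2 - 36*a*l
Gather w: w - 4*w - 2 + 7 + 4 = 9 - 3*w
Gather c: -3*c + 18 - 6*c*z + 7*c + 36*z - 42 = c*(4 - 6*z) + 36*z - 24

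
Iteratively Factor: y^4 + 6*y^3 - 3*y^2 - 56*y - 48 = (y + 4)*(y^3 + 2*y^2 - 11*y - 12) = (y + 1)*(y + 4)*(y^2 + y - 12) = (y + 1)*(y + 4)^2*(y - 3)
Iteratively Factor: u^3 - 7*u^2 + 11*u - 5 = (u - 1)*(u^2 - 6*u + 5) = (u - 5)*(u - 1)*(u - 1)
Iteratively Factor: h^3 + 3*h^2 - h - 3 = (h + 1)*(h^2 + 2*h - 3) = (h + 1)*(h + 3)*(h - 1)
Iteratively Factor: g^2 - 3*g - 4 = (g + 1)*(g - 4)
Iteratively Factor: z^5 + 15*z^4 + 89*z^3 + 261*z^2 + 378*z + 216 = (z + 3)*(z^4 + 12*z^3 + 53*z^2 + 102*z + 72) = (z + 3)^2*(z^3 + 9*z^2 + 26*z + 24) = (z + 3)^3*(z^2 + 6*z + 8) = (z + 3)^3*(z + 4)*(z + 2)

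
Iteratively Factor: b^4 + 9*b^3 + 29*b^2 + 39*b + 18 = (b + 3)*(b^3 + 6*b^2 + 11*b + 6) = (b + 2)*(b + 3)*(b^2 + 4*b + 3) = (b + 2)*(b + 3)^2*(b + 1)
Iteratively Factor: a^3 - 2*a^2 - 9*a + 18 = (a - 3)*(a^2 + a - 6) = (a - 3)*(a - 2)*(a + 3)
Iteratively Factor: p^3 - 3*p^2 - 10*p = (p)*(p^2 - 3*p - 10) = p*(p + 2)*(p - 5)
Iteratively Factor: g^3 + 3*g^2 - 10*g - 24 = (g + 2)*(g^2 + g - 12) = (g + 2)*(g + 4)*(g - 3)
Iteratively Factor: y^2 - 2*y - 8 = (y + 2)*(y - 4)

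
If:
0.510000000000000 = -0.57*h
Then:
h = -0.89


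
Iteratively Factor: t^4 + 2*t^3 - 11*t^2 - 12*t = (t - 3)*(t^3 + 5*t^2 + 4*t) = (t - 3)*(t + 1)*(t^2 + 4*t) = (t - 3)*(t + 1)*(t + 4)*(t)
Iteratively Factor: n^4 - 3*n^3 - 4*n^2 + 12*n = (n - 2)*(n^3 - n^2 - 6*n) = n*(n - 2)*(n^2 - n - 6) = n*(n - 3)*(n - 2)*(n + 2)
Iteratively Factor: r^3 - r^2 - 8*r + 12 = (r - 2)*(r^2 + r - 6) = (r - 2)*(r + 3)*(r - 2)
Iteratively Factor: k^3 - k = (k)*(k^2 - 1) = k*(k - 1)*(k + 1)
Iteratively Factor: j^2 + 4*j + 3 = (j + 1)*(j + 3)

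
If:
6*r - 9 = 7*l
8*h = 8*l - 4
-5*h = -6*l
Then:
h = -3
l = -5/2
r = -17/12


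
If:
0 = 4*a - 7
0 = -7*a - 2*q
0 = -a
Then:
No Solution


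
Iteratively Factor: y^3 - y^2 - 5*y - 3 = (y - 3)*(y^2 + 2*y + 1) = (y - 3)*(y + 1)*(y + 1)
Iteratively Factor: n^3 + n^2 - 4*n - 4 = (n - 2)*(n^2 + 3*n + 2) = (n - 2)*(n + 2)*(n + 1)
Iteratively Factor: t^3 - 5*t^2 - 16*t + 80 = (t - 4)*(t^2 - t - 20) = (t - 4)*(t + 4)*(t - 5)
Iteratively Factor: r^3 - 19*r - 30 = (r + 3)*(r^2 - 3*r - 10) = (r - 5)*(r + 3)*(r + 2)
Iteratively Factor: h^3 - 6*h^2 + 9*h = (h - 3)*(h^2 - 3*h) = h*(h - 3)*(h - 3)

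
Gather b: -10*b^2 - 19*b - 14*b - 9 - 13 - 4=-10*b^2 - 33*b - 26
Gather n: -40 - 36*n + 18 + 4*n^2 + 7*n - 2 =4*n^2 - 29*n - 24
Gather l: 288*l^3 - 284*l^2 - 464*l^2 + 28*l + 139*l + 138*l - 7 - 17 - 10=288*l^3 - 748*l^2 + 305*l - 34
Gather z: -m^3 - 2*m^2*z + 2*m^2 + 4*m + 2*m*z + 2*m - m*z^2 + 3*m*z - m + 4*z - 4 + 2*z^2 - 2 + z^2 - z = -m^3 + 2*m^2 + 5*m + z^2*(3 - m) + z*(-2*m^2 + 5*m + 3) - 6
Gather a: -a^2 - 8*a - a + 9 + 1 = -a^2 - 9*a + 10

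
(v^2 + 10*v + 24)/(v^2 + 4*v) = (v + 6)/v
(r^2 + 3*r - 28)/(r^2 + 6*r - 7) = (r - 4)/(r - 1)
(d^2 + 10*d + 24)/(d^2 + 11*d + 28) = (d + 6)/(d + 7)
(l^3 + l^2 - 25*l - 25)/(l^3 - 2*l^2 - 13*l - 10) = (l + 5)/(l + 2)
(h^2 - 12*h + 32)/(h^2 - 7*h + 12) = (h - 8)/(h - 3)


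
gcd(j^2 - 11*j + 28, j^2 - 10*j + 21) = j - 7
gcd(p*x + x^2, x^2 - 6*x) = x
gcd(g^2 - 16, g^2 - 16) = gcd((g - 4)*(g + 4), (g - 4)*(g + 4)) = g^2 - 16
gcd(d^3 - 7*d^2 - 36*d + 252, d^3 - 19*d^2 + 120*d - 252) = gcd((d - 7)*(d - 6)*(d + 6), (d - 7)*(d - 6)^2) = d^2 - 13*d + 42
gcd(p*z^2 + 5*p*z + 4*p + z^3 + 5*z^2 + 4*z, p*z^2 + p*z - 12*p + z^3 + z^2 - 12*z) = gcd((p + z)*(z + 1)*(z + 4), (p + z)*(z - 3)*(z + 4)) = p*z + 4*p + z^2 + 4*z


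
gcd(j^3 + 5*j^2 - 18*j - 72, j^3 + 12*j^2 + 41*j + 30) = j + 6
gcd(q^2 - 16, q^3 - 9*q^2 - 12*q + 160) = q + 4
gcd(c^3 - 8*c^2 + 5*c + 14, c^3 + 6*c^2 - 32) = c - 2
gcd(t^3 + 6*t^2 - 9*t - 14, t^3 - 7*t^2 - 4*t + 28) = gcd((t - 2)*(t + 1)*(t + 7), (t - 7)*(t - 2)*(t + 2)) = t - 2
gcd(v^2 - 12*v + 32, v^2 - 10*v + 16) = v - 8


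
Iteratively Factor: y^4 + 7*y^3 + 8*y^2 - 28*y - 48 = (y + 4)*(y^3 + 3*y^2 - 4*y - 12) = (y + 2)*(y + 4)*(y^2 + y - 6) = (y + 2)*(y + 3)*(y + 4)*(y - 2)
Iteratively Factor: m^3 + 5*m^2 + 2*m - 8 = (m - 1)*(m^2 + 6*m + 8) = (m - 1)*(m + 2)*(m + 4)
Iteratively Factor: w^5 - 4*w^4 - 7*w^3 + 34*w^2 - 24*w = (w - 4)*(w^4 - 7*w^2 + 6*w) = w*(w - 4)*(w^3 - 7*w + 6) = w*(w - 4)*(w + 3)*(w^2 - 3*w + 2) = w*(w - 4)*(w - 2)*(w + 3)*(w - 1)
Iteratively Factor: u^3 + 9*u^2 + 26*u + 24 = (u + 4)*(u^2 + 5*u + 6) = (u + 2)*(u + 4)*(u + 3)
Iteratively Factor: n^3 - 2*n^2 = (n)*(n^2 - 2*n) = n*(n - 2)*(n)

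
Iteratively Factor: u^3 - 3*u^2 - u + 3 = (u - 1)*(u^2 - 2*u - 3) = (u - 3)*(u - 1)*(u + 1)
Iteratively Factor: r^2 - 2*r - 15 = (r + 3)*(r - 5)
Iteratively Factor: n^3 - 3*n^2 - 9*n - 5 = (n - 5)*(n^2 + 2*n + 1) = (n - 5)*(n + 1)*(n + 1)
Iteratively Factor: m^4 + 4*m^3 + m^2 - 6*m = (m)*(m^3 + 4*m^2 + m - 6) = m*(m - 1)*(m^2 + 5*m + 6) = m*(m - 1)*(m + 3)*(m + 2)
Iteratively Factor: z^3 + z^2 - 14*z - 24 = (z + 2)*(z^2 - z - 12) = (z + 2)*(z + 3)*(z - 4)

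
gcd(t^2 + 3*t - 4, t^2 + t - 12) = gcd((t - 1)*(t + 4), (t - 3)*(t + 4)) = t + 4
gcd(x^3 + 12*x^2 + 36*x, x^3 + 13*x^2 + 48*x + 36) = x^2 + 12*x + 36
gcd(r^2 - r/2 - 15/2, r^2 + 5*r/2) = r + 5/2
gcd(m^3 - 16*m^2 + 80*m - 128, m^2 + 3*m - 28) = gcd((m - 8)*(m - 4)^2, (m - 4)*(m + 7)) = m - 4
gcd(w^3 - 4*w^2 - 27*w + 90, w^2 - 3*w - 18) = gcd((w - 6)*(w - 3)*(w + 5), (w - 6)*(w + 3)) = w - 6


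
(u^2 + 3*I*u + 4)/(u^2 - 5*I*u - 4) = (u + 4*I)/(u - 4*I)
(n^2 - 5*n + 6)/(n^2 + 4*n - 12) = (n - 3)/(n + 6)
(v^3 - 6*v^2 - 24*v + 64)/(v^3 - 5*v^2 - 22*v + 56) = (v - 8)/(v - 7)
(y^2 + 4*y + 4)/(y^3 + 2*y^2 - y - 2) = (y + 2)/(y^2 - 1)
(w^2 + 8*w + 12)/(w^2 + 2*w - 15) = (w^2 + 8*w + 12)/(w^2 + 2*w - 15)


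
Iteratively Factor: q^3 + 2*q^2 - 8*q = (q + 4)*(q^2 - 2*q) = q*(q + 4)*(q - 2)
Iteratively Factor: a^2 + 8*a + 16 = (a + 4)*(a + 4)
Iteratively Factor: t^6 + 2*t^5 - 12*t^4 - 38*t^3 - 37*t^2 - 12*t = (t + 1)*(t^5 + t^4 - 13*t^3 - 25*t^2 - 12*t) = t*(t + 1)*(t^4 + t^3 - 13*t^2 - 25*t - 12) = t*(t - 4)*(t + 1)*(t^3 + 5*t^2 + 7*t + 3) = t*(t - 4)*(t + 1)^2*(t^2 + 4*t + 3) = t*(t - 4)*(t + 1)^3*(t + 3)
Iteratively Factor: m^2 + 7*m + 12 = (m + 4)*(m + 3)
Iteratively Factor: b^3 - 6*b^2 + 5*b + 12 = (b - 4)*(b^2 - 2*b - 3) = (b - 4)*(b - 3)*(b + 1)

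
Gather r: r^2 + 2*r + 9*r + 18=r^2 + 11*r + 18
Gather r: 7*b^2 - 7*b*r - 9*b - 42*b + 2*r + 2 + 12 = 7*b^2 - 51*b + r*(2 - 7*b) + 14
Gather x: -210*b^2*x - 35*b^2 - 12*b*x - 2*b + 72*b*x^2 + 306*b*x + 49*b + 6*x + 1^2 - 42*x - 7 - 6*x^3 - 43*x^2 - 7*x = -35*b^2 + 47*b - 6*x^3 + x^2*(72*b - 43) + x*(-210*b^2 + 294*b - 43) - 6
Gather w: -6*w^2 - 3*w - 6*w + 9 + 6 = -6*w^2 - 9*w + 15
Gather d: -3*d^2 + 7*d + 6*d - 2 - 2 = -3*d^2 + 13*d - 4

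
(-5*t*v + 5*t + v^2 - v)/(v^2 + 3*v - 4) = (-5*t + v)/(v + 4)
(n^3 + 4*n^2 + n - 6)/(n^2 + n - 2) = n + 3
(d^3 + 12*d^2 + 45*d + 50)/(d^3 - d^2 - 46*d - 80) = (d + 5)/(d - 8)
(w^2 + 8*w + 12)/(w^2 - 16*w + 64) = (w^2 + 8*w + 12)/(w^2 - 16*w + 64)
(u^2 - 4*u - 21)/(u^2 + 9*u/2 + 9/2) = 2*(u - 7)/(2*u + 3)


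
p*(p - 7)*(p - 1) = p^3 - 8*p^2 + 7*p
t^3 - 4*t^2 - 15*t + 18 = (t - 6)*(t - 1)*(t + 3)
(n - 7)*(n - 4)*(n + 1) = n^3 - 10*n^2 + 17*n + 28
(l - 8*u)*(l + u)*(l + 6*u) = l^3 - l^2*u - 50*l*u^2 - 48*u^3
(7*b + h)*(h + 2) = 7*b*h + 14*b + h^2 + 2*h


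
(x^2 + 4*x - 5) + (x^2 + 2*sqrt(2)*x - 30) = 2*x^2 + 2*sqrt(2)*x + 4*x - 35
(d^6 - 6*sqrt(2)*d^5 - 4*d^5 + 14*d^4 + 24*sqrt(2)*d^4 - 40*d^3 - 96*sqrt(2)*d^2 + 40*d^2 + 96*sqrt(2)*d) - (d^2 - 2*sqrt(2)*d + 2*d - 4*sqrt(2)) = d^6 - 6*sqrt(2)*d^5 - 4*d^5 + 14*d^4 + 24*sqrt(2)*d^4 - 40*d^3 - 96*sqrt(2)*d^2 + 39*d^2 - 2*d + 98*sqrt(2)*d + 4*sqrt(2)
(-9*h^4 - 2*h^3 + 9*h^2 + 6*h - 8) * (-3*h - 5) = 27*h^5 + 51*h^4 - 17*h^3 - 63*h^2 - 6*h + 40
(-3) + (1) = -2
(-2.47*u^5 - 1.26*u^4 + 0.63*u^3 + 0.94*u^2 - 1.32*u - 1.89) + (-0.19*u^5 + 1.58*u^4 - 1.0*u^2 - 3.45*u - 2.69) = -2.66*u^5 + 0.32*u^4 + 0.63*u^3 - 0.0600000000000001*u^2 - 4.77*u - 4.58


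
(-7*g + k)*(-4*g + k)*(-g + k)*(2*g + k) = -56*g^4 + 50*g^3*k + 15*g^2*k^2 - 10*g*k^3 + k^4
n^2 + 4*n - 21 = (n - 3)*(n + 7)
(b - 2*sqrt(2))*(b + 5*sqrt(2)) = b^2 + 3*sqrt(2)*b - 20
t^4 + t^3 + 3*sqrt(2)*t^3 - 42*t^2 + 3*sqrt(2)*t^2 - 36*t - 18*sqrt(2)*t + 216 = (t - 2)*(t + 3)*(t - 3*sqrt(2))*(t + 6*sqrt(2))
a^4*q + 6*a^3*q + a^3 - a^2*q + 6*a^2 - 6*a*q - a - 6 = (a - 1)*(a + 1)*(a + 6)*(a*q + 1)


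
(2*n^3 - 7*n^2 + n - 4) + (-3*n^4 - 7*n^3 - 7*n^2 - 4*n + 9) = -3*n^4 - 5*n^3 - 14*n^2 - 3*n + 5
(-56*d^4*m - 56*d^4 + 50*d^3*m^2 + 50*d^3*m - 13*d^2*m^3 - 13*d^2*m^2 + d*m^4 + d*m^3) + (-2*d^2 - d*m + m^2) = -56*d^4*m - 56*d^4 + 50*d^3*m^2 + 50*d^3*m - 13*d^2*m^3 - 13*d^2*m^2 - 2*d^2 + d*m^4 + d*m^3 - d*m + m^2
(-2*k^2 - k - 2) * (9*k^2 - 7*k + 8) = -18*k^4 + 5*k^3 - 27*k^2 + 6*k - 16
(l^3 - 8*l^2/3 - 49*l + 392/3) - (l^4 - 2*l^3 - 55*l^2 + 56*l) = -l^4 + 3*l^3 + 157*l^2/3 - 105*l + 392/3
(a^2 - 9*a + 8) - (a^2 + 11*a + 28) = -20*a - 20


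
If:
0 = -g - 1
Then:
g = -1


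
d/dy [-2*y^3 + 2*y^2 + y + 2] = -6*y^2 + 4*y + 1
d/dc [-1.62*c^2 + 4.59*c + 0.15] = 4.59 - 3.24*c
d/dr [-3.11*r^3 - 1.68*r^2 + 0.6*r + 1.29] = -9.33*r^2 - 3.36*r + 0.6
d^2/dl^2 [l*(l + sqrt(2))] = 2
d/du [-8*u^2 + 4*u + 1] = 4 - 16*u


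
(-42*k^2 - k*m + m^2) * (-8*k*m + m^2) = 336*k^3*m - 34*k^2*m^2 - 9*k*m^3 + m^4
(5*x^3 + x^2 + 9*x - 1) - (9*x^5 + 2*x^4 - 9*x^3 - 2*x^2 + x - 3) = -9*x^5 - 2*x^4 + 14*x^3 + 3*x^2 + 8*x + 2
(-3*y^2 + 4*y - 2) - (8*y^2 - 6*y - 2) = -11*y^2 + 10*y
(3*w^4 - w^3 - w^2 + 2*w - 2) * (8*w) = 24*w^5 - 8*w^4 - 8*w^3 + 16*w^2 - 16*w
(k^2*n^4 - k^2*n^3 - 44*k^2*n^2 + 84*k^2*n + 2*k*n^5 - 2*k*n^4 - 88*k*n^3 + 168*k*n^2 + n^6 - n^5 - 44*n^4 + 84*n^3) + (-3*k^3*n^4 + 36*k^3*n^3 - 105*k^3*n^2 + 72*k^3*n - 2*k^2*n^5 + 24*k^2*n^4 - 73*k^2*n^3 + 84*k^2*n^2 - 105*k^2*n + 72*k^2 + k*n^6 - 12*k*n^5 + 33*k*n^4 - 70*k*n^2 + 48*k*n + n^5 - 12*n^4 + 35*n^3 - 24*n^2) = -3*k^3*n^4 + 36*k^3*n^3 - 105*k^3*n^2 + 72*k^3*n - 2*k^2*n^5 + 25*k^2*n^4 - 74*k^2*n^3 + 40*k^2*n^2 - 21*k^2*n + 72*k^2 + k*n^6 - 10*k*n^5 + 31*k*n^4 - 88*k*n^3 + 98*k*n^2 + 48*k*n + n^6 - 56*n^4 + 119*n^3 - 24*n^2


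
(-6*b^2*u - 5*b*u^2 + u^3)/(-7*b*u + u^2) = (6*b^2 + 5*b*u - u^2)/(7*b - u)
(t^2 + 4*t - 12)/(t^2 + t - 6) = (t + 6)/(t + 3)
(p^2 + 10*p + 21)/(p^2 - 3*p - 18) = (p + 7)/(p - 6)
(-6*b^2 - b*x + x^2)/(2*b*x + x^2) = (-3*b + x)/x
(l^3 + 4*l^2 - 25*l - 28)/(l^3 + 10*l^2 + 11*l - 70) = (l^2 - 3*l - 4)/(l^2 + 3*l - 10)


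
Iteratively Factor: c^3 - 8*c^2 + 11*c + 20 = (c + 1)*(c^2 - 9*c + 20) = (c - 4)*(c + 1)*(c - 5)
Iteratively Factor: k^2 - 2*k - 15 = (k - 5)*(k + 3)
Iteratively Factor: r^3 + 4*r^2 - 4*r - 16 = (r + 2)*(r^2 + 2*r - 8) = (r + 2)*(r + 4)*(r - 2)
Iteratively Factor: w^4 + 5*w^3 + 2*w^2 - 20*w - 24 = (w + 3)*(w^3 + 2*w^2 - 4*w - 8) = (w + 2)*(w + 3)*(w^2 - 4) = (w - 2)*(w + 2)*(w + 3)*(w + 2)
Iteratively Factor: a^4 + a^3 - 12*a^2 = (a)*(a^3 + a^2 - 12*a) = a*(a + 4)*(a^2 - 3*a) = a^2*(a + 4)*(a - 3)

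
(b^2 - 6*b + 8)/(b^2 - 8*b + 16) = (b - 2)/(b - 4)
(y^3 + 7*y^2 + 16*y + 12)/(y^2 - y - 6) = (y^2 + 5*y + 6)/(y - 3)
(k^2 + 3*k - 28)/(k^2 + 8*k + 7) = (k - 4)/(k + 1)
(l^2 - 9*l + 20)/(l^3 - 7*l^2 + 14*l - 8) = (l - 5)/(l^2 - 3*l + 2)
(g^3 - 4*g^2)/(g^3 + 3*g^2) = (g - 4)/(g + 3)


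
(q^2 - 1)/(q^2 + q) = (q - 1)/q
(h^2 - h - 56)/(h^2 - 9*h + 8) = (h + 7)/(h - 1)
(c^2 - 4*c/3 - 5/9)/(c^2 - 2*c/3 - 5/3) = (c + 1/3)/(c + 1)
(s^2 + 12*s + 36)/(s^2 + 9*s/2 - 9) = 2*(s + 6)/(2*s - 3)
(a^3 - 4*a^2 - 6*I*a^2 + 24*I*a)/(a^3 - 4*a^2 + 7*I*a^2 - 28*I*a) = (a - 6*I)/(a + 7*I)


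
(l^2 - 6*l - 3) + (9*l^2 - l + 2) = 10*l^2 - 7*l - 1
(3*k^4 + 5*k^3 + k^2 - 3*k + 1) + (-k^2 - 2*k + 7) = 3*k^4 + 5*k^3 - 5*k + 8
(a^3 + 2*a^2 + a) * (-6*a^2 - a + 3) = -6*a^5 - 13*a^4 - 5*a^3 + 5*a^2 + 3*a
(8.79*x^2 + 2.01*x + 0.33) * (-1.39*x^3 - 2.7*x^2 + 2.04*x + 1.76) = -12.2181*x^5 - 26.5269*x^4 + 12.0459*x^3 + 18.6798*x^2 + 4.2108*x + 0.5808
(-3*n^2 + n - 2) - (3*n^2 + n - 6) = 4 - 6*n^2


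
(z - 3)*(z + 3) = z^2 - 9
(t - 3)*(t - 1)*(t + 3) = t^3 - t^2 - 9*t + 9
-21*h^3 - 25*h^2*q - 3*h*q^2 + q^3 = (-7*h + q)*(h + q)*(3*h + q)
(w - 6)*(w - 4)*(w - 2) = w^3 - 12*w^2 + 44*w - 48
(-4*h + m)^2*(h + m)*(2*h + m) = 32*h^4 + 32*h^3*m - 6*h^2*m^2 - 5*h*m^3 + m^4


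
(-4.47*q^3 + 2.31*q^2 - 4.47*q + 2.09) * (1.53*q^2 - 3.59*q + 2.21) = -6.8391*q^5 + 19.5816*q^4 - 25.0107*q^3 + 24.3501*q^2 - 17.3818*q + 4.6189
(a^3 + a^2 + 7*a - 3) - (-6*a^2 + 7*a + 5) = a^3 + 7*a^2 - 8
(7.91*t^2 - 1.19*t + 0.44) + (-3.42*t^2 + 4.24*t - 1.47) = 4.49*t^2 + 3.05*t - 1.03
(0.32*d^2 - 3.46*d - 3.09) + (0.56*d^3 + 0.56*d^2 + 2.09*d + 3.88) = 0.56*d^3 + 0.88*d^2 - 1.37*d + 0.79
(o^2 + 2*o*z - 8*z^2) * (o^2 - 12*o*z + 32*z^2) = o^4 - 10*o^3*z + 160*o*z^3 - 256*z^4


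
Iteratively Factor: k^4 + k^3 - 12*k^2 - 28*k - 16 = (k + 2)*(k^3 - k^2 - 10*k - 8) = (k + 1)*(k + 2)*(k^2 - 2*k - 8) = (k - 4)*(k + 1)*(k + 2)*(k + 2)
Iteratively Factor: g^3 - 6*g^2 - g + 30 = (g - 3)*(g^2 - 3*g - 10) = (g - 3)*(g + 2)*(g - 5)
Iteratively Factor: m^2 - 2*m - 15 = (m + 3)*(m - 5)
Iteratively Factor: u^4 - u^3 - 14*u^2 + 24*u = (u + 4)*(u^3 - 5*u^2 + 6*u) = (u - 2)*(u + 4)*(u^2 - 3*u) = (u - 3)*(u - 2)*(u + 4)*(u)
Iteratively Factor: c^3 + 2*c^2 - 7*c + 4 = (c - 1)*(c^2 + 3*c - 4) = (c - 1)^2*(c + 4)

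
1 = 1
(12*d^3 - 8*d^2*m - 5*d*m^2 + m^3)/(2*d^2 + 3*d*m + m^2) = (6*d^2 - 7*d*m + m^2)/(d + m)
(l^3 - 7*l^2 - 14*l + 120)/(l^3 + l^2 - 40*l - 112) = (l^2 - 11*l + 30)/(l^2 - 3*l - 28)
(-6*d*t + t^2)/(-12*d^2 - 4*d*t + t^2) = t/(2*d + t)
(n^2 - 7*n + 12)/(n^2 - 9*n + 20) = (n - 3)/(n - 5)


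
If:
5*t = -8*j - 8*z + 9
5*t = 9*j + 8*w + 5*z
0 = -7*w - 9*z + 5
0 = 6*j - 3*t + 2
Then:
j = 229/1830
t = 839/915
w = 101/610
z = 781/1830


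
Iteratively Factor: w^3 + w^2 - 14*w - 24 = (w + 3)*(w^2 - 2*w - 8) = (w - 4)*(w + 3)*(w + 2)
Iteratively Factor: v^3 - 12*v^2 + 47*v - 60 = (v - 5)*(v^2 - 7*v + 12) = (v - 5)*(v - 4)*(v - 3)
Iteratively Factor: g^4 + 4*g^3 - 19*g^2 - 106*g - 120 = (g + 2)*(g^3 + 2*g^2 - 23*g - 60) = (g - 5)*(g + 2)*(g^2 + 7*g + 12) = (g - 5)*(g + 2)*(g + 3)*(g + 4)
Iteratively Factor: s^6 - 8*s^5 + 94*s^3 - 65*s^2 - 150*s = (s)*(s^5 - 8*s^4 + 94*s^2 - 65*s - 150) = s*(s + 1)*(s^4 - 9*s^3 + 9*s^2 + 85*s - 150) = s*(s - 5)*(s + 1)*(s^3 - 4*s^2 - 11*s + 30) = s*(s - 5)^2*(s + 1)*(s^2 + s - 6) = s*(s - 5)^2*(s - 2)*(s + 1)*(s + 3)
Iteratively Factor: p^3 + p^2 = (p + 1)*(p^2) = p*(p + 1)*(p)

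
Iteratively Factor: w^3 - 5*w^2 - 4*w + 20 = (w + 2)*(w^2 - 7*w + 10) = (w - 5)*(w + 2)*(w - 2)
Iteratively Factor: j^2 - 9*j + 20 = (j - 5)*(j - 4)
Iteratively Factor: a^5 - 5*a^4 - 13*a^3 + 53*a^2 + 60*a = (a - 4)*(a^4 - a^3 - 17*a^2 - 15*a) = (a - 5)*(a - 4)*(a^3 + 4*a^2 + 3*a) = (a - 5)*(a - 4)*(a + 1)*(a^2 + 3*a) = a*(a - 5)*(a - 4)*(a + 1)*(a + 3)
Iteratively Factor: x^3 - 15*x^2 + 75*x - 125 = (x - 5)*(x^2 - 10*x + 25) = (x - 5)^2*(x - 5)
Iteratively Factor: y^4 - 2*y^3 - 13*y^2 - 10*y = (y + 1)*(y^3 - 3*y^2 - 10*y) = y*(y + 1)*(y^2 - 3*y - 10) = y*(y - 5)*(y + 1)*(y + 2)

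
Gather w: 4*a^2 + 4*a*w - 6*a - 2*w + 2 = 4*a^2 - 6*a + w*(4*a - 2) + 2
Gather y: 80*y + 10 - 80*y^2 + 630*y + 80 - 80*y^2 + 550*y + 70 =-160*y^2 + 1260*y + 160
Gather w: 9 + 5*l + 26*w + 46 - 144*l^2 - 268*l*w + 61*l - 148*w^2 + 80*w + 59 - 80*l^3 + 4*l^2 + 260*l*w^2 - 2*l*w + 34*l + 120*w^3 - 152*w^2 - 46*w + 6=-80*l^3 - 140*l^2 + 100*l + 120*w^3 + w^2*(260*l - 300) + w*(60 - 270*l) + 120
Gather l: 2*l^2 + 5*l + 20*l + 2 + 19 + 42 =2*l^2 + 25*l + 63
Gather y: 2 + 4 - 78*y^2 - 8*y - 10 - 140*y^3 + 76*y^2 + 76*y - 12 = -140*y^3 - 2*y^2 + 68*y - 16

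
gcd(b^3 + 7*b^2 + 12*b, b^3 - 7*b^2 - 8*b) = b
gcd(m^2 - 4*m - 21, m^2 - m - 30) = 1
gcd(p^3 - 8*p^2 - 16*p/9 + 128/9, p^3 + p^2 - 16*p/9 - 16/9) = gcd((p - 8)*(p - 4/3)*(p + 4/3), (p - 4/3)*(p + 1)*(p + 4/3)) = p^2 - 16/9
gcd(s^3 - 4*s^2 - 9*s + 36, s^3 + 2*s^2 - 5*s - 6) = s + 3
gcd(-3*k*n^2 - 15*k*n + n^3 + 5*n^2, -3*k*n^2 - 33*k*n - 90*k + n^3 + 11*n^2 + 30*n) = 3*k*n + 15*k - n^2 - 5*n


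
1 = 1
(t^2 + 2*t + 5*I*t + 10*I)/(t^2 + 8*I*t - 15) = (t + 2)/(t + 3*I)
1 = 1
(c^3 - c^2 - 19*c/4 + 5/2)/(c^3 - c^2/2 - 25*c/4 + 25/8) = 2*(c + 2)/(2*c + 5)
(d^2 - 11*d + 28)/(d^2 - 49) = (d - 4)/(d + 7)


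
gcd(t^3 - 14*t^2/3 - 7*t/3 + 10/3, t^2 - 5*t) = t - 5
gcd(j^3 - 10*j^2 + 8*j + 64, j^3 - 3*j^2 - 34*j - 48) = j^2 - 6*j - 16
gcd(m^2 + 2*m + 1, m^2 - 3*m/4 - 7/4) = m + 1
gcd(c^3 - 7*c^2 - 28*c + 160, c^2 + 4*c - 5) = c + 5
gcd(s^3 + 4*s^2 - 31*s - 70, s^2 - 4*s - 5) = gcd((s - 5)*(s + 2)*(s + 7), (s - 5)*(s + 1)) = s - 5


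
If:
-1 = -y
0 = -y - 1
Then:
No Solution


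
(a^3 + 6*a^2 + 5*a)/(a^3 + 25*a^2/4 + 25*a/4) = 4*(a + 1)/(4*a + 5)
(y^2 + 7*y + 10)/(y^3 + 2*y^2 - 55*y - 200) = (y + 2)/(y^2 - 3*y - 40)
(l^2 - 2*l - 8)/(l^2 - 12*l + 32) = (l + 2)/(l - 8)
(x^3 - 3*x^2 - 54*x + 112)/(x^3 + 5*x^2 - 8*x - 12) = (x^2 - x - 56)/(x^2 + 7*x + 6)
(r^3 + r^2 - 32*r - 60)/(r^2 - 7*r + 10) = (r^3 + r^2 - 32*r - 60)/(r^2 - 7*r + 10)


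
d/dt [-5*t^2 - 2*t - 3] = -10*t - 2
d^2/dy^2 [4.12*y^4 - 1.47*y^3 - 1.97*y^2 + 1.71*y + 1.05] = 49.44*y^2 - 8.82*y - 3.94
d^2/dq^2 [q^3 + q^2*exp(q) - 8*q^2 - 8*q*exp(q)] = q^2*exp(q) - 4*q*exp(q) + 6*q - 14*exp(q) - 16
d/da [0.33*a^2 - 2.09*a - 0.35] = 0.66*a - 2.09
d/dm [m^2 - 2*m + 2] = 2*m - 2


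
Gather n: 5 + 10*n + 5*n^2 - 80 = 5*n^2 + 10*n - 75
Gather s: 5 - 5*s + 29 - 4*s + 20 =54 - 9*s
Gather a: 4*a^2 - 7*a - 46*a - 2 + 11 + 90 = 4*a^2 - 53*a + 99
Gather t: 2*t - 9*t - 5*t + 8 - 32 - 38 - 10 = -12*t - 72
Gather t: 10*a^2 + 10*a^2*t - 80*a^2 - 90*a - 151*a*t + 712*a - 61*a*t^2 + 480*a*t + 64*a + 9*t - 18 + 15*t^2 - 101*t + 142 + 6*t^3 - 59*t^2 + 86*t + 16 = -70*a^2 + 686*a + 6*t^3 + t^2*(-61*a - 44) + t*(10*a^2 + 329*a - 6) + 140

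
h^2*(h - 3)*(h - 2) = h^4 - 5*h^3 + 6*h^2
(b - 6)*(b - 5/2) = b^2 - 17*b/2 + 15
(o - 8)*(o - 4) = o^2 - 12*o + 32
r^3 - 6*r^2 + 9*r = r*(r - 3)^2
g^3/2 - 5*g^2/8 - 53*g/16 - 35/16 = (g/2 + 1/2)*(g - 7/2)*(g + 5/4)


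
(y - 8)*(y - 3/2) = y^2 - 19*y/2 + 12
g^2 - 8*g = g*(g - 8)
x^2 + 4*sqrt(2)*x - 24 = (x - 2*sqrt(2))*(x + 6*sqrt(2))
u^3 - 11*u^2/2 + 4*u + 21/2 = (u - 7/2)*(u - 3)*(u + 1)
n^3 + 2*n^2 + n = n*(n + 1)^2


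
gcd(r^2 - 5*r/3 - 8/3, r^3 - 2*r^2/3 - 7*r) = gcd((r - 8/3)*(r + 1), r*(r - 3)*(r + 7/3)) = 1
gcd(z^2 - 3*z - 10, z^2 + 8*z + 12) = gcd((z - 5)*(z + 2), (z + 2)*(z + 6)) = z + 2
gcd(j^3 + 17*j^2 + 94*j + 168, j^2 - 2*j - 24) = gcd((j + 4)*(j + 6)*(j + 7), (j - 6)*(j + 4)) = j + 4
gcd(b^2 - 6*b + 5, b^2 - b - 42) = 1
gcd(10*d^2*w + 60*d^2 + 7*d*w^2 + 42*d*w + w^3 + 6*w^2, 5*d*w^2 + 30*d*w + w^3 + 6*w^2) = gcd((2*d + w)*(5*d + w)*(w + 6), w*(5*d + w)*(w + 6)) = 5*d*w + 30*d + w^2 + 6*w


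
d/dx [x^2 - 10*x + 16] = 2*x - 10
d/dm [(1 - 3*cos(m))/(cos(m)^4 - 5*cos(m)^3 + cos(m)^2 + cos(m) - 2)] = (-9*(1 - cos(2*m))^2/4 + 55*cos(m)/2 - 18*cos(2*m) + 17*cos(3*m)/2 - 14)*sin(m)/(cos(m)^4 - 5*cos(m)^3 + cos(m)^2 + cos(m) - 2)^2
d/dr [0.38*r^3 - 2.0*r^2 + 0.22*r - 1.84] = 1.14*r^2 - 4.0*r + 0.22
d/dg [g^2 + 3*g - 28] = 2*g + 3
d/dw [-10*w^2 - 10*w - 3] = -20*w - 10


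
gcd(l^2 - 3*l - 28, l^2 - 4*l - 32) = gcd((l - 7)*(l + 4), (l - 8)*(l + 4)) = l + 4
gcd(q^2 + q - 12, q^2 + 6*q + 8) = q + 4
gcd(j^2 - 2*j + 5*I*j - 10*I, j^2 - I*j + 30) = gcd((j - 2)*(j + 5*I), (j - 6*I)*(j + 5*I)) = j + 5*I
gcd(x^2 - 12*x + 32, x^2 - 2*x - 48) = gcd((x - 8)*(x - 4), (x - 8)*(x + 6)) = x - 8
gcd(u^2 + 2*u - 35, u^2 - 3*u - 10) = u - 5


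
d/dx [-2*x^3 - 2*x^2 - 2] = 2*x*(-3*x - 2)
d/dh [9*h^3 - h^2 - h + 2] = 27*h^2 - 2*h - 1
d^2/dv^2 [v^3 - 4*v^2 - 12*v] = 6*v - 8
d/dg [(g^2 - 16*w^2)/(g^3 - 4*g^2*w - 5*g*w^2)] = (-g^4 + 43*g^2*w^2 - 128*g*w^3 - 80*w^4)/(g^2*(g^4 - 8*g^3*w + 6*g^2*w^2 + 40*g*w^3 + 25*w^4))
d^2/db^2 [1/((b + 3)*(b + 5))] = 2*((b + 3)^2 + (b + 3)*(b + 5) + (b + 5)^2)/((b + 3)^3*(b + 5)^3)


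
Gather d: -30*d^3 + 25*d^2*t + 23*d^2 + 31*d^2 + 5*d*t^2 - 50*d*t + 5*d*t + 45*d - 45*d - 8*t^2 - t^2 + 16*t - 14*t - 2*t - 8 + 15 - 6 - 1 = -30*d^3 + d^2*(25*t + 54) + d*(5*t^2 - 45*t) - 9*t^2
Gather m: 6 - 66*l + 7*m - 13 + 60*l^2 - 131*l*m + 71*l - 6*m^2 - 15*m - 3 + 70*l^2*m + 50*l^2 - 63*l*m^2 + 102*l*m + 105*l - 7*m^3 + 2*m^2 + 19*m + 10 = 110*l^2 + 110*l - 7*m^3 + m^2*(-63*l - 4) + m*(70*l^2 - 29*l + 11)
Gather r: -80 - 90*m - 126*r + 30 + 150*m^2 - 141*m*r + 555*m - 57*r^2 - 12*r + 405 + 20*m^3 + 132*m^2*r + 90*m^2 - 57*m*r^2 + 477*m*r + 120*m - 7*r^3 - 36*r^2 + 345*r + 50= 20*m^3 + 240*m^2 + 585*m - 7*r^3 + r^2*(-57*m - 93) + r*(132*m^2 + 336*m + 207) + 405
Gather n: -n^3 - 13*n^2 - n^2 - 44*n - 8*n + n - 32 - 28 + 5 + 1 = -n^3 - 14*n^2 - 51*n - 54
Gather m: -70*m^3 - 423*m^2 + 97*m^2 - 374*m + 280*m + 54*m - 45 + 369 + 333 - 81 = -70*m^3 - 326*m^2 - 40*m + 576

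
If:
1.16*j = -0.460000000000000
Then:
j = -0.40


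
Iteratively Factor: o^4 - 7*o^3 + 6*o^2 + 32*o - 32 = (o - 4)*(o^3 - 3*o^2 - 6*o + 8) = (o - 4)*(o - 1)*(o^2 - 2*o - 8) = (o - 4)*(o - 1)*(o + 2)*(o - 4)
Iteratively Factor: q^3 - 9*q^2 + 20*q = (q - 5)*(q^2 - 4*q) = q*(q - 5)*(q - 4)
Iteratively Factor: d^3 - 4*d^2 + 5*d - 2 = (d - 1)*(d^2 - 3*d + 2) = (d - 1)^2*(d - 2)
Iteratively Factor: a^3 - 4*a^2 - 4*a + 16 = (a + 2)*(a^2 - 6*a + 8) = (a - 4)*(a + 2)*(a - 2)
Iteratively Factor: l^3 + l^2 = (l + 1)*(l^2) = l*(l + 1)*(l)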